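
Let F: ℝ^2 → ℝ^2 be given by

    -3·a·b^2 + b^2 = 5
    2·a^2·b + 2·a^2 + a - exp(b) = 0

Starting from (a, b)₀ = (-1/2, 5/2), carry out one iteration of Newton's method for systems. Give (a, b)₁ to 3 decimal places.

(-0.543, 1.586)

At (-1/2, 5/2): F = (10.625, -10.93249).
Jacobian J = [[-3·b^2, -6·a·b + 2·b], [4·a·b + 4·a + 1, 2·a^2 - exp(b)]].
At the point, J = [[-18.750, 12.500], [-6.000, -11.68249]] (det J = 294.04676).
Solving J·Δ = −F gives Δ = (-0.043, -0.914).
Then the next iterate is (a, b)₁ = (-0.543, 1.586).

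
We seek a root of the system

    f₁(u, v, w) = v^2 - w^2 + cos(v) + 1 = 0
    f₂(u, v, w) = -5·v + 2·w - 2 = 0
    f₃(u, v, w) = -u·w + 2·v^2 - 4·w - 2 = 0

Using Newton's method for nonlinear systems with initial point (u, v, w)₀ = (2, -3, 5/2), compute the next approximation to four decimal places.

(-4.0958, -0.3985, 0.0037)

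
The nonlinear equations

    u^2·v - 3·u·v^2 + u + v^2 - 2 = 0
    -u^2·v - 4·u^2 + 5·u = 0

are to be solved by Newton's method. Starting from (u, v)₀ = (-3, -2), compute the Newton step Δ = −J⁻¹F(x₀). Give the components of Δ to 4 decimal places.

(2.2703, 0.6216)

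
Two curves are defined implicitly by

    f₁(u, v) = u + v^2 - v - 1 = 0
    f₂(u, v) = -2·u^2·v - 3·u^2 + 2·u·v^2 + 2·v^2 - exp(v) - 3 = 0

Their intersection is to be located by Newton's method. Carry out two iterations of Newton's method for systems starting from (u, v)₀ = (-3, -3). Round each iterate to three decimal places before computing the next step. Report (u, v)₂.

At (-3, -3): F = (8.000, -12.04979).
Jacobian J = [[1, 2·v - 1], [-4·u·v - 6·u + 2·v^2, -2·u^2 + 4·u·v + 4·v - exp(v)]].
At the point, J = [[1.000, -7.000], [0.000, 5.95021]] (det J = 5.95021).
Solving J·Δ = −F gives Δ = (6.176, 2.025).
Then the next iterate is (u, v)₁ = (3.176, -0.975).
Round to (3.176, -0.975) and repeat: F = (4.10163, -6.02890), J = [[1.000, -2.950], [-4.76835, -36.83754]].
Δ = (-3.318, 0.266), so (u, v)₂ = (-0.142, -0.709).

(-0.142, -0.709)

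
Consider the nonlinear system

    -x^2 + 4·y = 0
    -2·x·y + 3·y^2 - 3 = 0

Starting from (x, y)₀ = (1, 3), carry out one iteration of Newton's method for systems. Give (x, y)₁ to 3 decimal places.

(14.000, 6.750)

At (1, 3): F = (11.000, 18.000).
Jacobian J = [[-2·x, 4], [-2·y, -2·x + 6·y]].
At the point, J = [[-2.000, 4.000], [-6.000, 16.000]] (det J = -8.000).
Solving J·Δ = −F gives Δ = (13.000, 3.750).
Then the next iterate is (x, y)₁ = (14.000, 6.750).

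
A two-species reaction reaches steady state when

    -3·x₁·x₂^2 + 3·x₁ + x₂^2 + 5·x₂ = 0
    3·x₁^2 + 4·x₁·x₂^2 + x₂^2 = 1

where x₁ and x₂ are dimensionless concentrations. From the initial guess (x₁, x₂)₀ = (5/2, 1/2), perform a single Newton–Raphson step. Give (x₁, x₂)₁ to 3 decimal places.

(-0.021, 2.303)

At (5/2, 1/2): F = (8.375, 20.500).
Jacobian J = [[-3·x₂^2 + 3, -6·x₁·x₂ + 2·x₂ + 5], [6·x₁ + 4·x₂^2, 8·x₁·x₂ + 2·x₂]].
At the point, J = [[2.250, -1.500], [16.000, 11.000]] (det J = 48.750).
Solving J·Δ = −F gives Δ = (-2.521, 1.803).
Then the next iterate is (x₁, x₂)₁ = (-0.021, 2.303).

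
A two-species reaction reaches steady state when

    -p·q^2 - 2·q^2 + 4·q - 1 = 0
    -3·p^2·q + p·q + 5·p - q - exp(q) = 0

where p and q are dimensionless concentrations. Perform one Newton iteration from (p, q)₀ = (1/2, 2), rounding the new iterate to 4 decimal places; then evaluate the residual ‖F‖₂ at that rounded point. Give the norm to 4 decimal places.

At (1/2, 2): F = (-3.0000, -7.389056).
Jacobian J = [[-q^2, -2·p·q - 4·q + 4], [-6·p·q + q + 5, -3·p^2 + p - exp(q) - 1]].
At the point, J = [[-4.0000, -6.0000], [1.0000, -8.639056]] (det J = 40.556224).
Solving J·Δ = −F gives Δ = (0.4541, -0.8027).
Then the next iterate is (p, q)₁ = (0.9541, 1.1973).
Re-evaluating at (0.9541, 1.1973): F = (-0.445583, -1.865352), so ‖F‖₂ = 1.9178.

1.9178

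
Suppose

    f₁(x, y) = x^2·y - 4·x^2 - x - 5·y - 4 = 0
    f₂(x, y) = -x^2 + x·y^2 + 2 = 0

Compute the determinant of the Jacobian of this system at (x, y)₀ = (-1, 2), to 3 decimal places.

12.000

J = [[2·x·y - 8·x - 1, x^2 - 5], [-2·x + y^2, 2·x·y]].
At the point, J = [[3.000, -4.000], [6.000, -4.000]].
det J = 12.000.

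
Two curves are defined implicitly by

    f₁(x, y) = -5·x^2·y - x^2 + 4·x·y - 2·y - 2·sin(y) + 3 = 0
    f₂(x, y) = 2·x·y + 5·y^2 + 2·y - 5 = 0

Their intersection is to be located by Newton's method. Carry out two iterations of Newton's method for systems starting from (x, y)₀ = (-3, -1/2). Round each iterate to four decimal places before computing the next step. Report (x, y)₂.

(2.0604, -2.1076)

At (-3, -1/2): F = (24.458851, -1.7500).
Jacobian J = [[-10·x·y - 2·x + 4·y, -5·x^2 + 4·x - 2·cos(y) - 2], [2·y, 2·x + 10·y + 2]].
At the point, J = [[-11.0000, -60.755165], [-1.0000, -9.0000]] (det J = 38.244835).
Solving J·Δ = −F gives Δ = (8.5358, -1.1429).
Then the next iterate is (x, y)₁ = (5.5358, -1.6429).
Round to (5.5358, -1.6429) and repeat: F = (192.990482, -12.979730), J = [[73.304458, -132.938126], [-3.2858, -3.3574]].
Δ = (-3.4754, -0.4647), so (x, y)₂ = (2.0604, -2.1076).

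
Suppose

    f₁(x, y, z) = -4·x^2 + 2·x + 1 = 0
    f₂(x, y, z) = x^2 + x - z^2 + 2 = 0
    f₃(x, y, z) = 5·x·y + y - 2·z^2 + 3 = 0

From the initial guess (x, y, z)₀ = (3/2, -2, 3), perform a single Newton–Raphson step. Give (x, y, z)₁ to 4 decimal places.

(1.0000, -0.0588, 2.1250)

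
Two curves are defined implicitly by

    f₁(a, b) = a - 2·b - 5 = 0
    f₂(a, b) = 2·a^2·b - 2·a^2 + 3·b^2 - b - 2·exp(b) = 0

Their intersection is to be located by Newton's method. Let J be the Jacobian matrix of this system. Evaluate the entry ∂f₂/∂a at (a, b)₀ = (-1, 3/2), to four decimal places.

-2.0000

∂f₂/∂a = 4·a·b - 4·a.
At (-1, 3/2) this is -2.0000.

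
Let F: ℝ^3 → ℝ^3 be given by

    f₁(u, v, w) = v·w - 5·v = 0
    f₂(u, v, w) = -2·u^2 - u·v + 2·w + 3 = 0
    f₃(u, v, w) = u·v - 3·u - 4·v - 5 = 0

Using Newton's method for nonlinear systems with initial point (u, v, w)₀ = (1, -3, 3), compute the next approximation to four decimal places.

At (1, -3, 3): F = (6.0000, 10.0000, 1.0000).
Jacobian J = [[0, w - 5, v], [-4·u - v, -u, 2], [v - 3, u - 4, 0]].
At the point, J = [[0.0000, -2.0000, -3.0000], [-1.0000, -1.0000, 2.0000], [-6.0000, -3.0000, 0.0000]] (det J = 33.0000).
Solving J·Δ = −F gives Δ = (-3.6061, 7.5455, -3.0303).
Then the next iterate is (u, v, w)₁ = (-2.6061, 4.5455, -0.0303).

(-2.6061, 4.5455, -0.0303)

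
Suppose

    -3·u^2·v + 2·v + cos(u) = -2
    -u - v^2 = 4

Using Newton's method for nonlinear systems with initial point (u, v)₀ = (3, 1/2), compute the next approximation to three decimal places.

At (3, 1/2): F = (-11.48999, -7.250).
Jacobian J = [[-6·u·v - sin(u), -3·u^2 + 2], [-1, -2·v]].
At the point, J = [[-9.14112, -25.000], [-1.000, -1.000]] (det J = -15.85888).
Solving J·Δ = −F gives Δ = (-10.704, 3.454).
Then the next iterate is (u, v)₁ = (-7.704, 3.954).

(-7.704, 3.954)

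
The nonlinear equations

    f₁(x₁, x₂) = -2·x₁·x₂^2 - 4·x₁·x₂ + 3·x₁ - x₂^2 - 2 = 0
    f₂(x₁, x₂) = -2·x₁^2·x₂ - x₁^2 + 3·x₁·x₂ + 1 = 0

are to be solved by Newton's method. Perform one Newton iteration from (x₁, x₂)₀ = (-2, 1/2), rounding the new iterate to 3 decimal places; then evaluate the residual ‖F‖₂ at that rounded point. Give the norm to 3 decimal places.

At (-2, 1/2): F = (-3.250, -10.000).
Jacobian J = [[-2·x₂^2 - 4·x₂ + 3, -4·x₁·x₂ - 4·x₁ - 2·x₂], [-4·x₁·x₂ - 2·x₁ + 3·x₂, -2·x₁^2 + 3·x₁]].
At the point, J = [[0.500, 11.000], [9.500, -14.000]] (det J = -111.500).
Solving J·Δ = −F gives Δ = (1.395, 0.232).
Then the next iterate is (x₁, x₂)₁ = (-0.605, 0.732).
Re-evaluating at (-0.605, 0.732): F = (-1.93104, -1.23047), so ‖F‖₂ = 2.290.

2.290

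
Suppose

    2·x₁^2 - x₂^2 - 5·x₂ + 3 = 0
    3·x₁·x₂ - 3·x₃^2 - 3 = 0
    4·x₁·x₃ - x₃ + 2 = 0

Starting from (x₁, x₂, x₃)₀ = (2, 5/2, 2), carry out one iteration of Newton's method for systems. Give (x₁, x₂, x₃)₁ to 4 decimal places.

At (2, 5/2, 2): F = (-7.7500, 0.0000, 16.0000).
Jacobian J = [[4·x₁, -2·x₂ - 5, 0], [3·x₂, 3·x₁, -6·x₃], [4·x₃, 0, 4·x₁ - 1]].
At the point, J = [[8.0000, -10.0000, 0.0000], [7.5000, 6.0000, -12.0000], [8.0000, 0.0000, 7.0000]] (det J = 1821.0000).
Solving J·Δ = −F gives Δ = (-0.8756, -1.4755, -1.2850).
Then the next iterate is (x₁, x₂, x₃)₁ = (1.1244, 1.0245, 0.7150).

(1.1244, 1.0245, 0.7150)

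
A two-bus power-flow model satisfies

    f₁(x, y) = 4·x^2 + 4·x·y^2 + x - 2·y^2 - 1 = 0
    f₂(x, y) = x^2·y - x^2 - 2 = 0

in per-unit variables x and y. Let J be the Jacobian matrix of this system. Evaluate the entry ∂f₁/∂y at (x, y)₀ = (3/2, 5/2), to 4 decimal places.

∂f₁/∂y = 8·x·y - 4·y.
At (3/2, 5/2) this is 20.0000.

20.0000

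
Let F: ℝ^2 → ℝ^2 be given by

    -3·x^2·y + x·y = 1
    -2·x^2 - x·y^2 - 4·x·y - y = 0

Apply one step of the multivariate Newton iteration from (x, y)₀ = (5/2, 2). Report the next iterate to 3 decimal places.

At (5/2, 2): F = (-33.500, -44.500).
Jacobian J = [[-6·x·y + y, -3·x^2 + x], [-4·x - y^2 - 4·y, -2·x·y - 4·x - 1]].
At the point, J = [[-28.000, -16.250], [-22.000, -21.000]] (det J = 230.500).
Solving J·Δ = −F gives Δ = (0.085, -2.208).
Then the next iterate is (x, y)₁ = (2.585, -0.208).

(2.585, -0.208)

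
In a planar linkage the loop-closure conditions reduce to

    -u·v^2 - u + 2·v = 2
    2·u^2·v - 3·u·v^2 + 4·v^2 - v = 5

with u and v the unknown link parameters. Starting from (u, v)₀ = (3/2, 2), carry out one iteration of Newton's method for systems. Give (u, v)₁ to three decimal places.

(0.400, 2.000)

At (3/2, 2): F = (-5.500, 0.000).
Jacobian J = [[-v^2 - 1, -2·u·v + 2], [4·u·v - 3·v^2, 2·u^2 - 6·u·v + 8·v - 1]].
At the point, J = [[-5.000, -4.000], [0.000, 1.500]] (det J = -7.500).
Solving J·Δ = −F gives Δ = (-1.100, 0.000).
Then the next iterate is (u, v)₁ = (0.400, 2.000).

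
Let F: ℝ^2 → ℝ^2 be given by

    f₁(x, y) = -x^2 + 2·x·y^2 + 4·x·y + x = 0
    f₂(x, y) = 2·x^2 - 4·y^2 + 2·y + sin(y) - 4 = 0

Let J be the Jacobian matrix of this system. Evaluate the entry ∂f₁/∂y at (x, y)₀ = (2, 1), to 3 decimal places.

16.000

∂f₁/∂y = 4·x·y + 4·x.
At (2, 1) this is 16.000.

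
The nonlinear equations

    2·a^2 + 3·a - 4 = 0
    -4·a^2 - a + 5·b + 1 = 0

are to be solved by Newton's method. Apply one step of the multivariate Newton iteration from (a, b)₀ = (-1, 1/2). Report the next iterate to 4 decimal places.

At (-1, 1/2): F = (-5.0000, 0.5000).
Jacobian J = [[4·a + 3, 0], [-8·a - 1, 5]].
At the point, J = [[-1.0000, 0.0000], [7.0000, 5.0000]] (det J = -5.0000).
Solving J·Δ = −F gives Δ = (-5.0000, 6.9000).
Then the next iterate is (a, b)₁ = (-6.0000, 7.4000).

(-6.0000, 7.4000)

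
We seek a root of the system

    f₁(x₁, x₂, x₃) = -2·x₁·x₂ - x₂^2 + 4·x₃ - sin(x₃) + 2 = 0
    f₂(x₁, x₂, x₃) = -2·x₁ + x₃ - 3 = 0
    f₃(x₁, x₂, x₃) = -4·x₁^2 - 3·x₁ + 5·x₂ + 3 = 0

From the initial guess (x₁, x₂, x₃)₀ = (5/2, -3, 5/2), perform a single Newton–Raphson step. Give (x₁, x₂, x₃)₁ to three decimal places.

At (5/2, -3, 5/2): F = (17.40153, -5.500, -44.500).
Jacobian J = [[-2·x₂, -2·x₁ - 2·x₂, -cos(x₃) + 4], [-2, 0, 1], [-8·x₁ - 3, 5, 0]].
At the point, J = [[6.000, 1.000, 4.80114], [-2.000, 0.000, 1.000], [-23.000, 5.000, 0.000]] (det J = -101.01144).
Solving J·Δ = −F gives Δ = (-2.609, -3.101, 0.282).
Then the next iterate is (x₁, x₂, x₃)₁ = (-0.109, -6.101, 2.782).

(-0.109, -6.101, 2.782)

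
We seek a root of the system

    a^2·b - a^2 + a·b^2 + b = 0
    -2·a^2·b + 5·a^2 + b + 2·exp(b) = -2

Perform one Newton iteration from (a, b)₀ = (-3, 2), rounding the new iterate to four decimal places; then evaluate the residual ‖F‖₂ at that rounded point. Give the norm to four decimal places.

At (-3, 2): F = (-1.0000, 27.778112).
Jacobian J = [[2·a·b - 2·a + b^2, a^2 + 2·a·b + 1], [-4·a·b + 10·a, -2·a^2 + 2·exp(b) + 1]].
At the point, J = [[-2.0000, -2.0000], [-6.0000, -2.221888]] (det J = -7.556224).
Solving J·Δ = −F gives Δ = (7.6464, -8.1464).
Then the next iterate is (a, b)₁ = (4.6464, -6.1464).
Re-evaluating at (4.6464, -6.1464): F = (15.102516, 369.192712), so ‖F‖₂ = 369.5015.

369.5015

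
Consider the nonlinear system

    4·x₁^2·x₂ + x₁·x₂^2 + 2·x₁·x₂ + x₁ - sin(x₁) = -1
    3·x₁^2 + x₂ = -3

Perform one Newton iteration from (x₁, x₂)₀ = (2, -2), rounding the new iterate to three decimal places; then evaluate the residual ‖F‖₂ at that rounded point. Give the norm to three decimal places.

7.053

At (2, -2): F = (-29.90930, 13.000).
Jacobian J = [[8·x₁·x₂ + x₂^2 + 2·x₂ - cos(x₁) + 1, 4·x₁^2 + 2·x₁·x₂ + 2·x₁], [6·x₁, 1]].
At the point, J = [[-30.58385, 12.000], [12.000, 1.000]] (det J = -174.58385).
Solving J·Δ = −F gives Δ = (-1.065, -0.222).
Then the next iterate is (x₁, x₂)₁ = (0.935, -2.222).
Re-evaluating at (0.935, -2.222): F = (-6.17849, 3.40068), so ‖F‖₂ = 7.053.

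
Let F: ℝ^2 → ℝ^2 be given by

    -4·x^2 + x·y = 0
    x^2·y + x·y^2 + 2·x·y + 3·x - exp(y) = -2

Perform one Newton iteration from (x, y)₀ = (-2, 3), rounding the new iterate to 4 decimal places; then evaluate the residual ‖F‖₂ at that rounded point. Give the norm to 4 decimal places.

13.8674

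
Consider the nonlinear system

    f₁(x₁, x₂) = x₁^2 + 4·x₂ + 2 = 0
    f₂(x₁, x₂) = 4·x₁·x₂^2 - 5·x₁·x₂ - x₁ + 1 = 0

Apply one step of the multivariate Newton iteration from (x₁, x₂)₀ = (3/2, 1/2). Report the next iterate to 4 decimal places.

(1.2045, -0.8409)

At (3/2, 1/2): F = (6.2500, -2.7500).
Jacobian J = [[2·x₁, 4], [4·x₂^2 - 5·x₂ - 1, 8·x₁·x₂ - 5·x₁]].
At the point, J = [[3.0000, 4.0000], [-2.5000, -1.5000]] (det J = 5.5000).
Solving J·Δ = −F gives Δ = (-0.2955, -1.3409).
Then the next iterate is (x₁, x₂)₁ = (1.2045, -0.8409).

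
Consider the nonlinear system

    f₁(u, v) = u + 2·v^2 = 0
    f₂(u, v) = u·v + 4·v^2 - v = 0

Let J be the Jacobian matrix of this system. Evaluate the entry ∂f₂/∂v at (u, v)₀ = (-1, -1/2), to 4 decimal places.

∂f₂/∂v = u + 8·v - 1.
At (-1, -1/2) this is -6.0000.

-6.0000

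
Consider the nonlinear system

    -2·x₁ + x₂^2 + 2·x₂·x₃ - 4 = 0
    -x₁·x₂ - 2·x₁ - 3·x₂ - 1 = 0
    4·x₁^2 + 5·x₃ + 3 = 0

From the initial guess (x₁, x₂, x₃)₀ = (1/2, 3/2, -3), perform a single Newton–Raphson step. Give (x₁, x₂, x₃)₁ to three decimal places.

At (1/2, 3/2, -3): F = (-11.750, -7.250, -11.000).
Jacobian J = [[-2, 2·x₂ + 2·x₃, 2·x₂], [-x₂ - 2, -x₁ - 3, 0], [8·x₁, 0, 5]].
At the point, J = [[-2.000, -3.000, 3.000], [-3.500, -3.500, 0.000], [4.000, 0.000, 5.000]] (det J = 24.500).
Solving J·Δ = −F gives Δ = (0.760, -2.832, 1.592).
Then the next iterate is (x₁, x₂, x₃)₁ = (1.260, -1.332, -1.408).

(1.260, -1.332, -1.408)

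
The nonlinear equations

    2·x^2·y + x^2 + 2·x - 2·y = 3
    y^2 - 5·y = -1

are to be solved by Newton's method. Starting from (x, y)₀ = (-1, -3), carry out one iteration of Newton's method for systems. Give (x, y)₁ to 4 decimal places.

At (-1, -3): F = (-4.0000, 25.0000).
Jacobian J = [[4·x·y + 2·x + 2, 2·x^2 - 2], [0, 2·y - 5]].
At the point, J = [[12.0000, 0.0000], [0.0000, -11.0000]] (det J = -132.0000).
Solving J·Δ = −F gives Δ = (0.3333, 2.2727).
Then the next iterate is (x, y)₁ = (-0.6667, -0.7273).

(-0.6667, -0.7273)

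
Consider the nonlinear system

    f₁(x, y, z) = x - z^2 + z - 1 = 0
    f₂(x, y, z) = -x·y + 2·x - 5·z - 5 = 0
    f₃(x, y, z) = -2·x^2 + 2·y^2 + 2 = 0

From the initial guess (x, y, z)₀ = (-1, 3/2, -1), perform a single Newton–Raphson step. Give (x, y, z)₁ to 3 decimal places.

At (-1, 3/2, -1): F = (-4.000, -0.500, 4.500).
Jacobian J = [[1, 0, -2·z + 1], [-y + 2, -x, -5], [-4·x, 4·y, 0]].
At the point, J = [[1.000, 0.000, 3.000], [0.500, 1.000, -5.000], [4.000, 6.000, 0.000]] (det J = 27.000).
Solving J·Δ = −F gives Δ = (5.278, -4.269, -0.426).
Then the next iterate is (x, y, z)₁ = (4.278, -2.769, -1.426).

(4.278, -2.769, -1.426)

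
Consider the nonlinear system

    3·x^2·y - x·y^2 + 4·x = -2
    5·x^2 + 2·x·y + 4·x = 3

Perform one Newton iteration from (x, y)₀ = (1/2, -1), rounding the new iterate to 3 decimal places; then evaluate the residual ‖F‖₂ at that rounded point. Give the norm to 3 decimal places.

5.532

At (1/2, -1): F = (2.750, -0.750).
Jacobian J = [[6·x·y - y^2 + 4, 3·x^2 - 2·x·y], [10·x + 2·y + 4, 2·x]].
At the point, J = [[0.000, 1.750], [7.000, 1.000]] (det J = -12.250).
Solving J·Δ = −F gives Δ = (0.332, -1.571).
Then the next iterate is (x, y)₁ = (0.832, -2.571).
Re-evaluating at (0.832, -2.571): F = (-5.51068, -0.48902), so ‖F‖₂ = 5.532.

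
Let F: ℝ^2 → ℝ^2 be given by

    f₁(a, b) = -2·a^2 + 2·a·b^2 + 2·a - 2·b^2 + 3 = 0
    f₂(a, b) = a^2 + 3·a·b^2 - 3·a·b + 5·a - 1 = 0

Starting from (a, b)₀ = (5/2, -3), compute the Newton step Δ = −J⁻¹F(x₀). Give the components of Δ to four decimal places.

At (5/2, -3): F = (22.5000, 107.7500).
Jacobian J = [[-4·a + 2·b^2 + 2, 4·a·b - 4·b], [2·a + 3·b^2 - 3·b + 5, 6·a·b - 3·a]].
At the point, J = [[10.0000, -18.0000], [46.0000, -52.5000]] (det J = 303.0000).
Solving J·Δ = −F gives Δ = (-2.5025, -0.1403).

(-2.5025, -0.1403)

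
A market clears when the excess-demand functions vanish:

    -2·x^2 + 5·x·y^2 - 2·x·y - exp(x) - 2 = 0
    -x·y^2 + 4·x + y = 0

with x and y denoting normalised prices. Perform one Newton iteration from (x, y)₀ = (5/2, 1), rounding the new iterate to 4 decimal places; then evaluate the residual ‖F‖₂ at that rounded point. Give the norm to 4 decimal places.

1365.5468

At (5/2, 1): F = (-19.182494, 8.5000).
Jacobian J = [[-4·x + 5·y^2 - 2·y - exp(x), 10·x·y - 2·x], [-y^2 + 4, -2·x·y + 1]].
At the point, J = [[-19.182494, 20.0000], [3.0000, -4.0000]] (det J = 16.729976).
Solving J·Δ = −F gives Δ = (5.5750, 6.3063).
Then the next iterate is (x, y)₁ = (8.0750, 7.3063).
Re-evaluating at (8.0750, 7.3063): F = (-1308.236319, -391.453509), so ‖F‖₂ = 1365.5468.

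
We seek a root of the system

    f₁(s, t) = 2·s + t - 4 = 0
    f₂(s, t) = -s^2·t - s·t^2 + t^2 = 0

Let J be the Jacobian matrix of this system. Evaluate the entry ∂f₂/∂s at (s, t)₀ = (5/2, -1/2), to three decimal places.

2.250

∂f₂/∂s = -2·s·t - t^2.
At (5/2, -1/2) this is 2.250.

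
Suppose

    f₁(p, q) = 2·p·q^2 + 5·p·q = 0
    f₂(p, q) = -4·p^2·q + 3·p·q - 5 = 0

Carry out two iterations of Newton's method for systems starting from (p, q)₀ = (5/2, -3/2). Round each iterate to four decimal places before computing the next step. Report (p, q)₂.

At (5/2, -3/2): F = (-7.5000, 21.2500).
Jacobian J = [[2·q^2 + 5·q, 4·p·q + 5·p], [-8·p·q + 3·q, -4·p^2 + 3·p]].
At the point, J = [[-3.0000, -2.5000], [25.5000, -17.5000]] (det J = 116.2500).
Solving J·Δ = −F gives Δ = (-1.5860, -1.0968).
Then the next iterate is (p, q)₁ = (0.9140, -2.5968).
Round to (0.9140, -2.5968) and repeat: F = (0.459505, -3.443000), J = [[0.502740, -4.923901], [11.197402, -0.599584]].
Δ = (0.3142, 0.1254), so (p, q)₂ = (1.2282, -2.4714).

(1.2282, -2.4714)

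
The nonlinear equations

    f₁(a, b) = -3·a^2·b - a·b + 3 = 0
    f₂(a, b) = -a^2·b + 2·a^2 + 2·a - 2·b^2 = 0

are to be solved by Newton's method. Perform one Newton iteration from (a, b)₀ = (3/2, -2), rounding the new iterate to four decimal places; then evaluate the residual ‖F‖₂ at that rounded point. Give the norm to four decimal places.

6.8072

At (3/2, -2): F = (19.5000, 4.0000).
Jacobian J = [[-6·a·b - b, -3·a^2 - a], [-2·a·b + 4·a + 2, -a^2 - 4·b]].
At the point, J = [[20.0000, -8.2500], [14.0000, 5.7500]] (det J = 230.5000).
Solving J·Δ = −F gives Δ = (-0.6296, 0.8373).
Then the next iterate is (a, b)₁ = (0.8704, -1.1627).
Re-evaluating at (0.8704, -1.1627): F = (6.654585, 1.433107), so ‖F‖₂ = 6.8072.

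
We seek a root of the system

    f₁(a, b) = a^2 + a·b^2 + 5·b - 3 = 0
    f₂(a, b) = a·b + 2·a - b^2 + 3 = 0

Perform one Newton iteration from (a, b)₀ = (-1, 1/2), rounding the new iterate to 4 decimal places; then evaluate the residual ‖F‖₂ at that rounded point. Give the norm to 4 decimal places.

0.0590

At (-1, 1/2): F = (0.2500, 0.2500).
Jacobian J = [[2·a + b^2, 2·a·b + 5], [b + 2, a - 2·b]].
At the point, J = [[-1.7500, 4.0000], [2.5000, -2.0000]] (det J = -6.5000).
Solving J·Δ = −F gives Δ = (-0.2308, -0.1635).
Then the next iterate is (a, b)₁ = (-1.2308, 0.3365).
Re-evaluating at (-1.2308, 0.3365): F = (0.058002, 0.011004), so ‖F‖₂ = 0.0590.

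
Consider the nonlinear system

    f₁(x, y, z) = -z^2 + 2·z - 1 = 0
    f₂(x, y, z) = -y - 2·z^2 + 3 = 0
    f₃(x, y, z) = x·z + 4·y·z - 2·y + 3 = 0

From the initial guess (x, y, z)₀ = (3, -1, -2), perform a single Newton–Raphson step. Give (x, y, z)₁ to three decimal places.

At (3, -1, -2): F = (-9.000, -4.000, 7.000).
Jacobian J = [[0, 0, -2·z + 2], [0, -1, -4·z], [z, 4·z - 2, x + 4·y]].
At the point, J = [[0.000, 0.000, 6.000], [0.000, -1.000, 8.000], [-2.000, -10.000, -1.000]] (det J = -12.000).
Solving J·Δ = −F gives Δ = (-37.250, 8.000, 1.500).
Then the next iterate is (x, y, z)₁ = (-34.250, 7.000, -0.500).

(-34.250, 7.000, -0.500)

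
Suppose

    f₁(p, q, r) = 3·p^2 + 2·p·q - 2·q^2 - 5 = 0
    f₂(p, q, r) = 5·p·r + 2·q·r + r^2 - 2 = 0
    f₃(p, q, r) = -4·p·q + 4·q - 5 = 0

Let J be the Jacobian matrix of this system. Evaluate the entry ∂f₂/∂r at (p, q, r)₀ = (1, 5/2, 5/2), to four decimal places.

15.0000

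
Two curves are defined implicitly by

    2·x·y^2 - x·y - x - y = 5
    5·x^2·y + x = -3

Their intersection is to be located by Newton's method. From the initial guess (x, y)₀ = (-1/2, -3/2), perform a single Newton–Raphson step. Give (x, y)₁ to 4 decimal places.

At (-1/2, -3/2): F = (-6.0000, 0.6250).
Jacobian J = [[2·y^2 - y - 1, 4·x·y - x - 1], [10·x·y + 1, 5·x^2]].
At the point, J = [[5.0000, 2.5000], [8.5000, 1.2500]] (det J = -15.0000).
Solving J·Δ = −F gives Δ = (-0.6042, 3.6083).
Then the next iterate is (x, y)₁ = (-1.1042, 2.1083).

(-1.1042, 2.1083)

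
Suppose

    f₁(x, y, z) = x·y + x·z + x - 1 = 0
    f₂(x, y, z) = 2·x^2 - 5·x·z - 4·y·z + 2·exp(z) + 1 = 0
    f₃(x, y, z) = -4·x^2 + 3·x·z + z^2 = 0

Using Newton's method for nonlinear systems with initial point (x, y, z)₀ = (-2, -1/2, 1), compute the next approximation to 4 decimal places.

(-1.0899, -0.8903, 0.0728)

At (-2, -1/2, 1): F = (-4.0000, 26.436564, -21.0000).
Jacobian J = [[y + z + 1, x, x], [4·x - 5·z, -4·z, -5·x - 4·y + 2·exp(z)], [-8·x + 3·z, 0, 3·x + 2·z]].
At the point, J = [[1.5000, -2.0000, -2.0000], [-13.0000, -4.0000, 17.436564], [19.0000, 0.0000, -4.0000]] (det J = -686.589419).
Solving J·Δ = −F gives Δ = (0.9101, -0.3903, -0.9272).
Then the next iterate is (x, y, z)₁ = (-1.0899, -0.8903, 0.0728).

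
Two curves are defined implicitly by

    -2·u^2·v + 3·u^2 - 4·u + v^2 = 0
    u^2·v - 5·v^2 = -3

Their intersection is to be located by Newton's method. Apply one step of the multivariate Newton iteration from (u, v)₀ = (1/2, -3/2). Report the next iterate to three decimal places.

At (1/2, -3/2): F = (1.750, -8.625).
Jacobian J = [[-4·u·v + 6·u - 4, -2·u^2 + 2·v], [2·u·v, u^2 - 10·v]].
At the point, J = [[2.000, -3.500], [-1.500, 15.250]] (det J = 25.250).
Solving J·Δ = −F gives Δ = (0.139, 0.579).
Then the next iterate is (u, v)₁ = (0.639, -0.921).

(0.639, -0.921)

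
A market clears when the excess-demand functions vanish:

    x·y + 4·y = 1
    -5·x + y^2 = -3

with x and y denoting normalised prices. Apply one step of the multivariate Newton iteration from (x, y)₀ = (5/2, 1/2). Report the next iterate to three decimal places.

(0.610, 0.299)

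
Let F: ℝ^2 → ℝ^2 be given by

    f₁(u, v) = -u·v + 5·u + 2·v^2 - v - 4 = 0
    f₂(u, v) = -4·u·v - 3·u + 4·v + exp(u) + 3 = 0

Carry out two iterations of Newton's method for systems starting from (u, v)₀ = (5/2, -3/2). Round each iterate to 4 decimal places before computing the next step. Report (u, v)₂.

(0.5551, -0.4168)

At (5/2, -3/2): F = (18.2500, 16.682494).
Jacobian J = [[-v + 5, -u + 4·v - 1], [-4·v + exp(u) - 3, -4·u + 4]].
At the point, J = [[6.5000, -9.5000], [15.182494, -6.0000]] (det J = 105.233693).
Solving J·Δ = −F gives Δ = (-0.4655, 1.6026).
Then the next iterate is (u, v)₁ = (2.0345, 0.1026).
Round to (2.0345, 0.1026) and repeat: F = (5.882214, 4.120368), J = [[4.8974, -2.6241], [4.238027, -4.1380]].
Δ = (-1.4794, -0.5194), so (u, v)₂ = (0.5551, -0.4168).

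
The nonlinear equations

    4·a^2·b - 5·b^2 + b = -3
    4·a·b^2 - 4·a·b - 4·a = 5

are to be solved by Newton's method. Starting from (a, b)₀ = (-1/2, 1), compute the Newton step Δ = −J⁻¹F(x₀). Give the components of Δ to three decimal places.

At (-1/2, 1): F = (0.000, -3.000).
Jacobian J = [[8·a·b, 4·a^2 - 10·b + 1], [4·b^2 - 4·b - 4, 8·a·b - 4·a]].
At the point, J = [[-4.000, -8.000], [-4.000, -2.000]] (det J = -24.000).
Solving J·Δ = −F gives Δ = (-1.000, 0.500).

(-1.000, 0.500)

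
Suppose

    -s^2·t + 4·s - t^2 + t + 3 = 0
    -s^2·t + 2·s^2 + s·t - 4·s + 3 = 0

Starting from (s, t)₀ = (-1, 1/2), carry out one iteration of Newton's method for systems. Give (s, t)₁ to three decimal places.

At (-1, 1/2): F = (-1.250, 8.000).
Jacobian J = [[-2·s·t + 4, -s^2 - 2·t + 1], [-2·s·t + 4·s + t - 4, -s^2 + s]].
At the point, J = [[5.000, -1.000], [-6.500, -2.000]] (det J = -16.500).
Solving J·Δ = −F gives Δ = (0.636, 1.932).
Then the next iterate is (s, t)₁ = (-0.364, 2.432).

(-0.364, 2.432)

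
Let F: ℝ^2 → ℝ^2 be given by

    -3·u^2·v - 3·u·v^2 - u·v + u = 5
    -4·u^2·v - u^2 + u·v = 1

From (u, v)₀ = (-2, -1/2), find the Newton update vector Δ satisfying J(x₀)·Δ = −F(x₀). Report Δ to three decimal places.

At (-2, -1/2): F = (-0.500, 4.000).
Jacobian J = [[-6·u·v - 3·v^2 - v + 1, -3·u^2 - 6·u·v - u], [-8·u·v - 2·u + v, -4·u^2 + u]].
At the point, J = [[-5.250, -16.000], [-4.500, -18.000]] (det J = 22.500).
Solving J·Δ = −F gives Δ = (-3.244, 1.033).

(-3.244, 1.033)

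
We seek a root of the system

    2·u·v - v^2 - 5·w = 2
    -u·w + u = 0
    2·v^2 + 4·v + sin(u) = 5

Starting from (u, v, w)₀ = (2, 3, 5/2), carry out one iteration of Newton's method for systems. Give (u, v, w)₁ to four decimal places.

(2.0785, 1.3827, 0.9411)

At (2, 3, 5/2): F = (-11.5000, -3.0000, 25.909297).
Jacobian J = [[2·v, 2·u - 2·v, -5], [-w + 1, 0, -u], [cos(u), 4·v + 4, 0]].
At the point, J = [[6.0000, -2.0000, -5.0000], [-1.5000, 0.0000, -2.0000], [-0.416147, 16.0000, 0.0000]] (det J = 310.335413).
Solving J·Δ = −F gives Δ = (0.0785, -1.6173, -1.5589).
Then the next iterate is (u, v, w)₁ = (2.0785, 1.3827, 0.9411).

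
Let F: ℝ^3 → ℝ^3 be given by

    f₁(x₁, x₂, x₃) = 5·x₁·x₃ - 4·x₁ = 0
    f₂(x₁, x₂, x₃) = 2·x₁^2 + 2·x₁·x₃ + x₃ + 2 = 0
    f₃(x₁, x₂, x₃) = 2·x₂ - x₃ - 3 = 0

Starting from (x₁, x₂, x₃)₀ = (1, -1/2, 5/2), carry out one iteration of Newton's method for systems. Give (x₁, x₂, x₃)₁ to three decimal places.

At (1, -1/2, 5/2): F = (8.500, 11.500, -6.500).
Jacobian J = [[5·x₃ - 4, 0, 5·x₁], [4·x₁ + 2·x₃, 0, 2·x₁ + 1], [0, 2, -1]].
At the point, J = [[8.500, 0.000, 5.000], [9.000, 0.000, 3.000], [0.000, 2.000, -1.000]] (det J = 39.000).
Solving J·Δ = −F gives Δ = (-1.641, 3.795, 1.090).
Then the next iterate is (x₁, x₂, x₃)₁ = (-0.641, 3.295, 3.590).

(-0.641, 3.295, 3.590)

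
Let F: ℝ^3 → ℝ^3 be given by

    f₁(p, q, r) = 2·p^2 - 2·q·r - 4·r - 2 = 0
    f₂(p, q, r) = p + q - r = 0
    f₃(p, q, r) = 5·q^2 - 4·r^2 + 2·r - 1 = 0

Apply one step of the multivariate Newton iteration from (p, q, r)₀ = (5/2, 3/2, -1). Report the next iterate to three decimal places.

At (5/2, 3/2, -1): F = (17.500, 5.000, 4.250).
Jacobian J = [[4·p, -2·r, -2·q - 4], [1, 1, -1], [0, 10·q, -8·r + 2]].
At the point, J = [[10.000, 2.000, -7.000], [1.000, 1.000, -1.000], [0.000, 15.000, 10.000]] (det J = 125.000).
Solving J·Δ = −F gives Δ = (1.330, -2.702, 3.628).
Then the next iterate is (p, q, r)₁ = (3.830, -1.202, 2.628).

(3.830, -1.202, 2.628)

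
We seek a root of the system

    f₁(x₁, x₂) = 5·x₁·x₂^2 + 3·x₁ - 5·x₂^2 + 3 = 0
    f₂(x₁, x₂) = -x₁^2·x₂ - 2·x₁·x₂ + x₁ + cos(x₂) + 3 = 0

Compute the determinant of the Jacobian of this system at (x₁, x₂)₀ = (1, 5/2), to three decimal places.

-123.248

J = [[5·x₂^2 + 3, 10·x₁·x₂ - 10·x₂], [-2·x₁·x₂ - 2·x₂ + 1, -x₁^2 - 2·x₁ - sin(x₂)]].
At the point, J = [[34.250, 0.000], [-9.000, -3.59847]].
det J = -123.248.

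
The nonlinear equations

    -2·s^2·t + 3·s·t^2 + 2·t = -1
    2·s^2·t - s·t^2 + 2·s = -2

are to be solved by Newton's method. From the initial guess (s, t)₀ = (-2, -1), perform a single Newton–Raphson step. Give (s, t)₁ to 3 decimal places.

(-1.297, -0.581)

At (-2, -1): F = (1.000, -8.000).
Jacobian J = [[-4·s·t + 3·t^2, -2·s^2 + 6·s·t + 2], [4·s·t - t^2 + 2, 2·s^2 - 2·s·t]].
At the point, J = [[-5.000, 6.000], [9.000, 4.000]] (det J = -74.000).
Solving J·Δ = −F gives Δ = (0.703, 0.419).
Then the next iterate is (s, t)₁ = (-1.297, -0.581).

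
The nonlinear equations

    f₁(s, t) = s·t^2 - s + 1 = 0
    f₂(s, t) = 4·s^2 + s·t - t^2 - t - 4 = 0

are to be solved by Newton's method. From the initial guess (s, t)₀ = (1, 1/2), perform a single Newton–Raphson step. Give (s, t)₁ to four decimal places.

(1.0000, 0.2500)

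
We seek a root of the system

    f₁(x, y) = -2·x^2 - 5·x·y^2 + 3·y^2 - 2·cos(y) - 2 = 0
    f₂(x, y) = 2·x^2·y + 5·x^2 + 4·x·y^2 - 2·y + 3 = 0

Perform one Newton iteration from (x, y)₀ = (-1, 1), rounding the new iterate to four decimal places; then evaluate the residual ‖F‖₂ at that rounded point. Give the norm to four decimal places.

At (-1, 1): F = (2.919395, 4.0000).
Jacobian J = [[-4·x - 5·y^2, -10·x·y + 6·y + 2·sin(y)], [4·x·y + 10·x + 4·y^2, 2·x^2 + 8·x·y - 2]].
At the point, J = [[-1.0000, 17.682942], [-10.0000, -8.0000]] (det J = 184.829420).
Solving J·Δ = −F gives Δ = (0.5090, -0.1363).
Then the next iterate is (x, y)₁ = (-0.4910, 0.8637).
Re-evaluating at (-0.4910, 0.8637): F = (0.287888, 1.429348), so ‖F‖₂ = 1.4581.

1.4581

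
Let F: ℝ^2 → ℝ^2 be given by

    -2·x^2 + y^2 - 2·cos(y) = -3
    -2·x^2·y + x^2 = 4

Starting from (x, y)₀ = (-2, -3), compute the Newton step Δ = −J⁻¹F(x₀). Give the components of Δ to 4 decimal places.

(0.4291, 1.4983)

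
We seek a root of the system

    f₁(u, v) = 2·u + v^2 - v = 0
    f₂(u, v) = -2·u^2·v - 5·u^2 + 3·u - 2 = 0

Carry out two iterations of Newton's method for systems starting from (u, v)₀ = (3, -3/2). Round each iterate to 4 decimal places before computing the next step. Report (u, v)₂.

(0.5918, 0.3861)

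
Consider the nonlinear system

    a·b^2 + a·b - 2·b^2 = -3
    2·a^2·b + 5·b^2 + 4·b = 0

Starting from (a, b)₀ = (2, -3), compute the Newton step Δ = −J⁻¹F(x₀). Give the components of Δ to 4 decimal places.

At (2, -3): F = (-3.0000, 9.0000).
Jacobian J = [[b^2 + b, 2·a·b + a - 4·b], [4·a·b, 2·a^2 + 10·b + 4]].
At the point, J = [[6.0000, 2.0000], [-24.0000, -18.0000]] (det J = -60.0000).
Solving J·Δ = −F gives Δ = (0.6000, -0.3000).

(0.6000, -0.3000)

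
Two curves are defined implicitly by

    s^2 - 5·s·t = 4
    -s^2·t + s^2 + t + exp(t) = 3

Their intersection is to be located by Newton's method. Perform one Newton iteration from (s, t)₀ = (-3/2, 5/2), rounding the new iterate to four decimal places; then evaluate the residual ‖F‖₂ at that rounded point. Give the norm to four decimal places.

4.2747

At (-3/2, 5/2): F = (17.0000, 8.307494).
Jacobian J = [[2·s - 5·t, -5·s], [-2·s·t + 2·s, -s^2 + exp(t) + 1]].
At the point, J = [[-15.5000, 7.5000], [4.5000, 10.932494]] (det J = -203.203656).
Solving J·Δ = −F gives Δ = (0.6080, -1.0101).
Then the next iterate is (s, t)₁ = (-0.8920, 1.4899).
Re-evaluating at (-0.8920, 1.4899): F = (3.440618, 2.536756), so ‖F‖₂ = 4.2747.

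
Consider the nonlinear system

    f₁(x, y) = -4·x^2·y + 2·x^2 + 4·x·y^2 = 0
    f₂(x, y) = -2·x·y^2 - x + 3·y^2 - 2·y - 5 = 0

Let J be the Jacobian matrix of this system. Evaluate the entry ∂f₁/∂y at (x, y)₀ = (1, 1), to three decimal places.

4.000

∂f₁/∂y = -4·x^2 + 8·x·y.
At (1, 1) this is 4.000.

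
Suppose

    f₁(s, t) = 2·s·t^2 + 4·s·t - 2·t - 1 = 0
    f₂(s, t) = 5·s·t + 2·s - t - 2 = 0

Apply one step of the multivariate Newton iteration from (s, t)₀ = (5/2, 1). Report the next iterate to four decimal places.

(0.3421, 1.0526)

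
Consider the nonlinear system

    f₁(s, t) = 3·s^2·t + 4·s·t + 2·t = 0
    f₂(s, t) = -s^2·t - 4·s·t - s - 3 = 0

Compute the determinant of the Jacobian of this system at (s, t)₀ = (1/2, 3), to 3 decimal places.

J = [[6·s·t + 4·t, 3·s^2 + 4·s + 2], [-2·s·t - 4·t - 1, -s^2 - 4·s]].
At the point, J = [[21.000, 4.750], [-16.000, -2.250]].
det J = 28.750.

28.750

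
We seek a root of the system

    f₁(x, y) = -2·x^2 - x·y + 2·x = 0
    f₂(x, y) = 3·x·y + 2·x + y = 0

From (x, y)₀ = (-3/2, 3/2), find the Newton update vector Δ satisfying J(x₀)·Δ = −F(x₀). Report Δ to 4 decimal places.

(0.9462, -0.6000)

At (-3/2, 3/2): F = (-5.2500, -8.2500).
Jacobian J = [[-4·x - y + 2, -x], [3·y + 2, 3·x + 1]].
At the point, J = [[6.5000, 1.5000], [6.5000, -3.5000]] (det J = -32.5000).
Solving J·Δ = −F gives Δ = (0.9462, -0.6000).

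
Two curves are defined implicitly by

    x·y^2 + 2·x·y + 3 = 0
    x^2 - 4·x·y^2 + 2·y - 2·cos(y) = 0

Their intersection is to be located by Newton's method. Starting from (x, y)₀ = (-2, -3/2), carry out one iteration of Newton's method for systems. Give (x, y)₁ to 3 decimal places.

(1.312, -2.508)

At (-2, -3/2): F = (4.500, 18.85853).
Jacobian J = [[y^2 + 2·y, 2·x·y + 2·x], [2·x - 4·y^2, -8·x·y + 2·sin(y) + 2]].
At the point, J = [[-0.750, 2.000], [-13.000, -23.99499]] (det J = 43.99624).
Solving J·Δ = −F gives Δ = (3.312, -1.008).
Then the next iterate is (x, y)₁ = (1.312, -2.508).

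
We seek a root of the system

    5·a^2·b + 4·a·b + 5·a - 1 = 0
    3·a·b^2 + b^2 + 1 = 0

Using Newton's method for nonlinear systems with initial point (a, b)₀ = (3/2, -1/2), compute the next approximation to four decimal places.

(3.9788, 0.2698)

At (3/2, -1/2): F = (-2.1250, 2.3750).
Jacobian J = [[10·a·b + 4·b + 5, 5·a^2 + 4·a], [3·b^2, 6·a·b + 2·b]].
At the point, J = [[-4.5000, 17.2500], [0.7500, -5.5000]] (det J = 11.8125).
Solving J·Δ = −F gives Δ = (2.4788, 0.7698).
Then the next iterate is (a, b)₁ = (3.9788, 0.2698).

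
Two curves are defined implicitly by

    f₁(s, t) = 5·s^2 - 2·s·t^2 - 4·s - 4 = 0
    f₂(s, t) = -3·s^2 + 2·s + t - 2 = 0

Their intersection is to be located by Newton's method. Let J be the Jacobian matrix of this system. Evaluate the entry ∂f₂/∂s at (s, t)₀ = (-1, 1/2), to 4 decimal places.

8.0000

∂f₂/∂s = -6·s + 2.
At (-1, 1/2) this is 8.0000.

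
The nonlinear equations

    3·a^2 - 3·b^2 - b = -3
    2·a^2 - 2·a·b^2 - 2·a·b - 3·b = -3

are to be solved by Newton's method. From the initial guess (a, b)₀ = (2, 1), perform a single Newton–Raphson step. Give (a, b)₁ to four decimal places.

(0.9145, 0.7105)

At (2, 1): F = (11.0000, 0.0000).
Jacobian J = [[6·a, -6·b - 1], [4·a - 2·b^2 - 2·b, -4·a·b - 2·a - 3]].
At the point, J = [[12.0000, -7.0000], [4.0000, -15.0000]] (det J = -152.0000).
Solving J·Δ = −F gives Δ = (-1.0855, -0.2895).
Then the next iterate is (a, b)₁ = (0.9145, 0.7105).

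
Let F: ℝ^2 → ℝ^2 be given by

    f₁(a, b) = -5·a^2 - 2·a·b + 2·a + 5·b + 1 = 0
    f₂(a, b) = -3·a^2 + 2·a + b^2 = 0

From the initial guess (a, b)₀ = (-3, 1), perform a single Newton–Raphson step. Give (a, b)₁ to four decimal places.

At (-3, 1): F = (-39.0000, -32.0000).
Jacobian J = [[-10·a - 2·b + 2, -2·a + 5], [-6·a + 2, 2·b]].
At the point, J = [[30.0000, 11.0000], [20.0000, 2.0000]] (det J = -160.0000).
Solving J·Δ = −F gives Δ = (1.7125, -1.1250).
Then the next iterate is (a, b)₁ = (-1.2875, -0.1250).

(-1.2875, -0.1250)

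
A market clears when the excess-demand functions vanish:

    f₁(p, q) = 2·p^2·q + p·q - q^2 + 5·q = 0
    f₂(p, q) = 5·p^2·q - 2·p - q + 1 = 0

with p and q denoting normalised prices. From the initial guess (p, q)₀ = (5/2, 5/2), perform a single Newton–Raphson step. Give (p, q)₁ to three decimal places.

At (5/2, 5/2): F = (43.750, 71.625).
Jacobian J = [[4·p·q + q, 2·p^2 + p - 2·q + 5], [10·p·q - 2, 5·p^2 - 1]].
At the point, J = [[27.500, 15.000], [60.500, 30.250]] (det J = -75.625).
Solving J·Δ = −F gives Δ = (3.293, -8.955).
Then the next iterate is (p, q)₁ = (5.793, -6.455).

(5.793, -6.455)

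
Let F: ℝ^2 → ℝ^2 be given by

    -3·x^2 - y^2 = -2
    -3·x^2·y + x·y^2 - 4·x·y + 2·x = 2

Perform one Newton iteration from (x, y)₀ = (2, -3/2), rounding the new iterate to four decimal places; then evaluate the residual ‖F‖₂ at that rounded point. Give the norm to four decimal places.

At (2, -3/2): F = (-12.2500, 36.5000).
Jacobian J = [[-6·x, -2·y], [-6·x·y + y^2 - 4·y + 2, -3·x^2 + 2·x·y - 4·x]].
At the point, J = [[-12.0000, 3.0000], [28.2500, -26.0000]] (det J = 227.2500).
Solving J·Δ = −F gives Δ = (-0.9197, 0.4046).
Then the next iterate is (x, y)₁ = (1.0803, -1.0954).
Re-evaluating at (1.0803, -1.0954): F = (-2.701045, 10.025449), so ‖F‖₂ = 10.3829.

10.3829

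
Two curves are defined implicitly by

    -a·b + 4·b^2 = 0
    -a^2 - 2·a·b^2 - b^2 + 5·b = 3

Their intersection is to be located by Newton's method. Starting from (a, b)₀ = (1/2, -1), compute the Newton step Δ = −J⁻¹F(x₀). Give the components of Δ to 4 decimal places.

At (1/2, -1): F = (4.5000, -10.2500).
Jacobian J = [[-b, -a + 8·b], [-2·a - 2·b^2, -4·a·b - 2·b + 5]].
At the point, J = [[1.0000, -8.5000], [-3.0000, 9.0000]] (det J = -16.5000).
Solving J·Δ = −F gives Δ = (-2.8258, 0.1970).

(-2.8258, 0.1970)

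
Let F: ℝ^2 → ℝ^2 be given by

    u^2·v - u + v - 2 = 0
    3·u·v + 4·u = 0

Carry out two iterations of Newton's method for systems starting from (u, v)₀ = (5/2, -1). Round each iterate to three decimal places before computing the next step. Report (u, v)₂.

At (5/2, -1): F = (-11.750, 2.500).
Jacobian J = [[2·u·v - 1, u^2 + 1], [3·v + 4, 3·u]].
At the point, J = [[-6.000, 7.250], [1.000, 7.500]] (det J = -52.250).
Solving J·Δ = −F gives Δ = (-2.033, -0.062).
Then the next iterate is (u, v)₁ = (0.467, -1.062).
Round to (0.467, -1.062) and repeat: F = (-3.76061, 0.38014), J = [[-1.99191, 1.21809], [0.814, 1.401]].
Δ = (-1.515, 0.609), so (u, v)₂ = (-1.048, -0.453).

(-1.048, -0.453)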